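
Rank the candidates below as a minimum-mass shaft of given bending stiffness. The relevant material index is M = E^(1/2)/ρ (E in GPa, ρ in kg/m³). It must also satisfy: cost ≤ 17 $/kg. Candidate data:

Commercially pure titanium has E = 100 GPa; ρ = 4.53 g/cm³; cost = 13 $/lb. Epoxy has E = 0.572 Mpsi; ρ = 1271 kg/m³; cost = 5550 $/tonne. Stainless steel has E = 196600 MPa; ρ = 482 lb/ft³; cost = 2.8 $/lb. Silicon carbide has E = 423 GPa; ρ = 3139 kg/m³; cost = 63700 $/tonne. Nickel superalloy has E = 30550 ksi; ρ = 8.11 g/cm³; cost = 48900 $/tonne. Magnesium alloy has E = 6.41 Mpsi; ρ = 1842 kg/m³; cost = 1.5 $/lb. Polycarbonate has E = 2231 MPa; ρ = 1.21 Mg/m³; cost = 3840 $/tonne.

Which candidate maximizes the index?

Screen on constraints: cost ≤ 17 $/kg. Survivors: epoxy, stainless steel, magnesium alloy, polycarbonate.
Putting every candidate on a common basis:
  epoxy: E = 3.944 GPa, ρ = 1271 kg/m³
  stainless steel: E = 196.6 GPa, ρ = 7721 kg/m³
  magnesium alloy: E = 44.20 GPa, ρ = 1842 kg/m³
  polycarbonate: E = 2.231 GPa, ρ = 1210 kg/m³
  magnesium alloy: M = 3.61×10⁻³
  stainless steel: M = 1.82×10⁻³
  epoxy: M = 1.56×10⁻³
  polycarbonate: M = 1.23×10⁻³
Magnesium alloy has the largest M.

magnesium alloy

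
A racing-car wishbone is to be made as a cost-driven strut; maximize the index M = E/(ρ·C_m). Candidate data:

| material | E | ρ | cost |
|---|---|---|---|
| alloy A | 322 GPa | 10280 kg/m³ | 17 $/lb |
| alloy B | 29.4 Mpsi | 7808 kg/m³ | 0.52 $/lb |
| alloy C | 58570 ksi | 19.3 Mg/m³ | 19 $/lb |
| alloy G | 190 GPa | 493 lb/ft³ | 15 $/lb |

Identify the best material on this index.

alloy B

In SI units:
  alloy A: E = 322.0 GPa, ρ = 10280 kg/m³, cost = 37.48 $/kg
  alloy B: E = 202.7 GPa, ρ = 7808 kg/m³, cost = 1.146 $/kg
  alloy C: E = 403.8 GPa, ρ = 19300 kg/m³, cost = 41.89 $/kg
  alloy G: E = 190.0 GPa, ρ = 7897 kg/m³, cost = 33.07 $/kg
  alloy B: M = 22.6 MN·m per $
  alloy A: M = 0.836 MN·m per $
  alloy G: M = 0.728 MN·m per $
  alloy C: M = 0.500 MN·m per $
Alloy B ranks first.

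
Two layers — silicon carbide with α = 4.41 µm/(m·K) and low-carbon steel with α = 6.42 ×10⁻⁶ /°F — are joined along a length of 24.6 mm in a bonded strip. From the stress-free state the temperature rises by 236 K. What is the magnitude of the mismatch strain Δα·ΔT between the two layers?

1.69×10⁻³

low-carbon steel: α = 6.42×10⁻⁶/°F × 9/5 = 11.6×10⁻⁶/K.
Δα = |4.41 − 11.6|×10⁻⁶/K = 7.15×10⁻⁶/K.
Mismatch strain = Δα·ΔT = 7.15×10⁻⁶ × 236.0 = 1.69×10⁻³.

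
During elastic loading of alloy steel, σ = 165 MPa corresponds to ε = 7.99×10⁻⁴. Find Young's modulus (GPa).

E = σ/ε = 165 MPa / 7.99×10⁻⁴ = 206500 MPa = 207 GPa.

207 GPa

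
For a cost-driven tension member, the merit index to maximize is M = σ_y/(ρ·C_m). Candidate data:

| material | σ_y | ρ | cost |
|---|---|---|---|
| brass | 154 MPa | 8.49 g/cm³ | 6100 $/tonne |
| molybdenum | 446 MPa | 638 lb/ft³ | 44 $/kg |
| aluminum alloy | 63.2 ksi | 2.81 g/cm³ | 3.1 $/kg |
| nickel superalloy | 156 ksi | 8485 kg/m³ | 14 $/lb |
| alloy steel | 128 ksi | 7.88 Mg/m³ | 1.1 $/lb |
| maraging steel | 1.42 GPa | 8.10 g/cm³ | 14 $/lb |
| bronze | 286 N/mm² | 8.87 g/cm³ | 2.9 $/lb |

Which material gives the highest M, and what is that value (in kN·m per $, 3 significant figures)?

After converting to SI:
  brass: σ_y = 154.0 MPa, ρ = 8490 kg/m³, cost = 6.100 $/kg
  molybdenum: σ_y = 446.0 MPa, ρ = 10220 kg/m³, cost = 44.00 $/kg
  aluminum alloy: σ_y = 435.7 MPa, ρ = 2810 kg/m³, cost = 3.100 $/kg
  nickel superalloy: σ_y = 1076 MPa, ρ = 8485 kg/m³, cost = 30.86 $/kg
  alloy steel: σ_y = 882.5 MPa, ρ = 7880 kg/m³, cost = 2.425 $/kg
  maraging steel: σ_y = 1420 MPa, ρ = 8100 kg/m³, cost = 30.86 $/kg
  bronze: σ_y = 286.0 MPa, ρ = 8870 kg/m³, cost = 6.393 $/kg
  aluminum alloy: M = 50.0 kN·m per $
  alloy steel: M = 46.2 kN·m per $
  maraging steel: M = 5.68 kN·m per $
  bronze: M = 5.04 kN·m per $
  nickel superalloy: M = 4.11 kN·m per $
  brass: M = 2.97 kN·m per $
  molybdenum: M = 0.992 kN·m per $
Aluminum alloy has the largest M.

aluminum alloy, M = 50.0 kN·m per $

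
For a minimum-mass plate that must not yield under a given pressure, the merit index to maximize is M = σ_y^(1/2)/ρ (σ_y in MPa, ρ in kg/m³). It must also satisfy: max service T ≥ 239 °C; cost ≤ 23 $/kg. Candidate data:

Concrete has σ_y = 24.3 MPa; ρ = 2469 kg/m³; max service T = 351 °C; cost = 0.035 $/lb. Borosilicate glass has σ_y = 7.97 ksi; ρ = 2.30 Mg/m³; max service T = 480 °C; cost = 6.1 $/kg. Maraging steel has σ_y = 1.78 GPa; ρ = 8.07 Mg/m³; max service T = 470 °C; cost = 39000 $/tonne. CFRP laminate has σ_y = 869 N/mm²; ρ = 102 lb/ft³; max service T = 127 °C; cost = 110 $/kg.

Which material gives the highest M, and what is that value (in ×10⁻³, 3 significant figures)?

Screen on constraints: max service T ≥ 239 °C; cost ≤ 23 $/kg. Survivors: concrete, borosilicate glass.
In SI units:
  concrete: σ_y = 24.30 MPa, ρ = 2469 kg/m³
  borosilicate glass: σ_y = 54.95 MPa, ρ = 2300 kg/m³
  borosilicate glass: M = 3.22×10⁻³
  concrete: M = 2.00×10⁻³
The maximum is for borosilicate glass.

borosilicate glass, M = 3.22×10⁻³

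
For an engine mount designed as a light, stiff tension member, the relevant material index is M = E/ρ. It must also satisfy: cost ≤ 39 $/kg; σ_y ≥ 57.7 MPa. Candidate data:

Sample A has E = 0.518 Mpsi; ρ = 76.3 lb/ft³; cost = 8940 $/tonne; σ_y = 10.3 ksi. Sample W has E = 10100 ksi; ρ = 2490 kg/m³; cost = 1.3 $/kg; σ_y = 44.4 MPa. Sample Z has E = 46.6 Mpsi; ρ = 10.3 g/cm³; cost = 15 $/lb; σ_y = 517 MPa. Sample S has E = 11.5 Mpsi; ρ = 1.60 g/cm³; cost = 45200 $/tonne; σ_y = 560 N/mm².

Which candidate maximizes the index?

sample Z

Screen on constraints: cost ≤ 39 $/kg; σ_y ≥ 57.7 MPa. Survivors: sample A, sample Z.
Normalizing units and computing the index:
  sample A: E = 3.571 GPa, ρ = 1222 kg/m³
  sample Z: E = 321.3 GPa, ρ = 10300 kg/m³
  sample Z: M = 31.2 MN·m/kg
  sample A: M = 2.92 MN·m/kg
Sample Z has the largest M.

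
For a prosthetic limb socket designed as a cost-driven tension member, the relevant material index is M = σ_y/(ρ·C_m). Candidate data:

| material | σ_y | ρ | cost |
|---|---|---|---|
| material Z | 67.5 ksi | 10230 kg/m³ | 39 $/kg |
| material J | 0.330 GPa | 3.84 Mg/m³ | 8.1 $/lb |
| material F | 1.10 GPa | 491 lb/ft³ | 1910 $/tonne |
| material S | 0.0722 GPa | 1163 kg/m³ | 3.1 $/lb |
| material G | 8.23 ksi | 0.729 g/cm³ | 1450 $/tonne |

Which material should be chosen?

Normalizing units and computing the index:
  material Z: σ_y = 465.4 MPa, ρ = 10230 kg/m³, cost = 39.00 $/kg
  material J: σ_y = 330.0 MPa, ρ = 3840 kg/m³, cost = 17.86 $/kg
  material F: σ_y = 1100 MPa, ρ = 7865 kg/m³, cost = 1.910 $/kg
  material S: σ_y = 72.20 MPa, ρ = 1163 kg/m³, cost = 6.834 $/kg
  material G: σ_y = 56.74 MPa, ρ = 729.0 kg/m³, cost = 1.450 $/kg
  material F: M = 73.2 kN·m per $
  material G: M = 53.7 kN·m per $
  material S: M = 9.08 kN·m per $
  material J: M = 4.81 kN·m per $
  material Z: M = 1.17 kN·m per $
Material F has the largest M.

material F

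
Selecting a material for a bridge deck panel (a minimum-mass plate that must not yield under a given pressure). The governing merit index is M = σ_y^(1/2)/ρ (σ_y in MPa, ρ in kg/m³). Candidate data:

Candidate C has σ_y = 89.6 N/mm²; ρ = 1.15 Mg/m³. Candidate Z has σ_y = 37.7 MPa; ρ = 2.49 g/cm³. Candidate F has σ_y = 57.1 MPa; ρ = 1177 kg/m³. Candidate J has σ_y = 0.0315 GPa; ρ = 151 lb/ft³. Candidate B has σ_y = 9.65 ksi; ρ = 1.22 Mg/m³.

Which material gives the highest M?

In SI units:
  candidate C: σ_y = 89.60 MPa, ρ = 1150 kg/m³
  candidate Z: σ_y = 37.70 MPa, ρ = 2490 kg/m³
  candidate F: σ_y = 57.10 MPa, ρ = 1177 kg/m³
  candidate J: σ_y = 31.50 MPa, ρ = 2419 kg/m³
  candidate B: σ_y = 66.53 MPa, ρ = 1220 kg/m³
  candidate C: M = 8.23×10⁻³
  candidate B: M = 6.69×10⁻³
  candidate F: M = 6.42×10⁻³
  candidate Z: M = 2.47×10⁻³
  candidate J: M = 2.32×10⁻³
The maximum is for candidate C.

candidate C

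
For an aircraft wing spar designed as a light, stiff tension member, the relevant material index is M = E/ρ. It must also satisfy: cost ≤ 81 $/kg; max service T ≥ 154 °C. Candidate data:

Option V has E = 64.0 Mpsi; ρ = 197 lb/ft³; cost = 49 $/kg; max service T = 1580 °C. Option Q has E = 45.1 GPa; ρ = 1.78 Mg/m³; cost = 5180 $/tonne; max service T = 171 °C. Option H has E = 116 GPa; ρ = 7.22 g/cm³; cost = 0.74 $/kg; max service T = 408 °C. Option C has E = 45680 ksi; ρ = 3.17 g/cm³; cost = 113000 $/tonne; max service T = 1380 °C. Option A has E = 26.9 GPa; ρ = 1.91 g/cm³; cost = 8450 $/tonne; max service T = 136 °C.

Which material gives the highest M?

Screen on constraints: cost ≤ 81 $/kg; max service T ≥ 154 °C. Survivors: option V, option Q, option H.
Convert each candidate to consistent units, then evaluate M:
  option V: E = 441.3 GPa, ρ = 3156 kg/m³
  option Q: E = 45.10 GPa, ρ = 1780 kg/m³
  option H: E = 116.0 GPa, ρ = 7220 kg/m³
  option V: M = 140 MN·m/kg
  option Q: M = 25.3 MN·m/kg
  option H: M = 16.1 MN·m/kg
Highest index: option V.

option V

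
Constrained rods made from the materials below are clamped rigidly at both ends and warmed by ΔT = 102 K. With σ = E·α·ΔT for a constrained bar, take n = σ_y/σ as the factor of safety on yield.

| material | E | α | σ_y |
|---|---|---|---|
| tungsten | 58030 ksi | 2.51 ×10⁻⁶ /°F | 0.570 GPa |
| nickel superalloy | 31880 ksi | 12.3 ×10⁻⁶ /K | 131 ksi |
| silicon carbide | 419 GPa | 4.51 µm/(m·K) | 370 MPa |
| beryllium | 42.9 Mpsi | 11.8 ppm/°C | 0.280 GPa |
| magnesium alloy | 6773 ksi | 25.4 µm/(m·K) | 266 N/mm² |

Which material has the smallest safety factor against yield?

beryllium

In consistent units (E in GPa, α in ×10⁻⁶/K, σ_y in MPa):
  tungsten: E = 400.1, α = 4.52, σ_y = 570.0 → σ = 184 MPa, n = 3.09
  nickel superalloy: E = 219.8, α = 12.3, σ_y = 903.2 → σ = 276 MPa, n = 3.28
  silicon carbide: E = 419.0, α = 4.51, σ_y = 370.0 → σ = 193 MPa, n = 1.92
  beryllium: E = 295.8, α = 11.8, σ_y = 280.0 → σ = 356 MPa, n = 0.787
  magnesium alloy: E = 46.70, α = 25.4, σ_y = 266.0 → σ = 121 MPa, n = 2.20
Beryllium has the lowest safety factor, n = 0.787.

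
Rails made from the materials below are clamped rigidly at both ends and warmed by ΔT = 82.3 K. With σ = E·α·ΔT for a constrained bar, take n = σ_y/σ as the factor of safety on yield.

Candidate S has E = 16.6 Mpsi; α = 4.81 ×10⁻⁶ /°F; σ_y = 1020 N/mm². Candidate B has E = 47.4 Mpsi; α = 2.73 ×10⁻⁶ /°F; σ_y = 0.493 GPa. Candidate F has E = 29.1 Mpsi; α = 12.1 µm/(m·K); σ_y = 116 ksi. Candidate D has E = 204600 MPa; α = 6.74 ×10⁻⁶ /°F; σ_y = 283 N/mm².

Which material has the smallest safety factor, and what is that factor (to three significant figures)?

candidate D, n = 1.39

Converting E to GPa, α to ×10⁻⁶/K, σ_y to MPa, then σ and n for each:
  candidate S: E = 114.5, α = 8.66, σ_y = 1020 → σ = 81.6 MPa, n = 12.5
  candidate B: E = 326.8, α = 4.91, σ_y = 493.0 → σ = 132 MPa, n = 3.73
  candidate F: E = 200.6, α = 12.1, σ_y = 799.8 → σ = 200 MPa, n = 4.00
  candidate D: E = 204.6, α = 12.1, σ_y = 283.0 → σ = 204 MPa, n = 1.39
Smallest n: candidate D with n = 1.39.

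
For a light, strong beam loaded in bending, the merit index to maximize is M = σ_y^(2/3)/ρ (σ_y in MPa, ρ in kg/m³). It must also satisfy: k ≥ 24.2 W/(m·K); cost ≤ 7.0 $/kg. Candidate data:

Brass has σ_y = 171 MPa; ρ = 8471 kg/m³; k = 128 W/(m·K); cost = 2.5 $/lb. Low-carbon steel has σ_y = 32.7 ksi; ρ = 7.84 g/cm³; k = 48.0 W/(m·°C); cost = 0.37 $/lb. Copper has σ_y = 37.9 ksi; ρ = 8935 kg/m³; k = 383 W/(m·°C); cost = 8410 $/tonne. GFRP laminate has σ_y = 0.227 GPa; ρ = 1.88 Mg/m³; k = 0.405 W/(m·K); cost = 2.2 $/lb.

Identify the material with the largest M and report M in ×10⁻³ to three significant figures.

Screen on constraints: k ≥ 24.2 W/(m·K); cost ≤ 7.0 $/kg. Survivors: brass, low-carbon steel.
Convert each candidate to consistent units, then evaluate M:
  brass: σ_y = 171.0 MPa, ρ = 8471 kg/m³
  low-carbon steel: σ_y = 225.5 MPa, ρ = 7840 kg/m³
  low-carbon steel: M = 4.72×10⁻³
  brass: M = 3.64×10⁻³
The maximum is for low-carbon steel.

low-carbon steel, M = 4.72×10⁻³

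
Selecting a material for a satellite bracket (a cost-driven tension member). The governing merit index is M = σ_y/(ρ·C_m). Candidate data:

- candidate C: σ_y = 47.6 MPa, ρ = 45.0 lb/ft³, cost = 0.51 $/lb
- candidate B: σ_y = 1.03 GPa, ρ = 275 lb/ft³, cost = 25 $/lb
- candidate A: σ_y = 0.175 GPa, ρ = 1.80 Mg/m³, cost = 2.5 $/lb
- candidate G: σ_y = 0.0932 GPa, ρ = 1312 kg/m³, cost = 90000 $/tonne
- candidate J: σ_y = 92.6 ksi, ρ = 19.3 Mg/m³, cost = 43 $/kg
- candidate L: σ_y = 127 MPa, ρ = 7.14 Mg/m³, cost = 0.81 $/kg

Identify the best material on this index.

Normalizing units and computing the index:
  candidate C: σ_y = 47.60 MPa, ρ = 720.8 kg/m³, cost = 1.124 $/kg
  candidate B: σ_y = 1030 MPa, ρ = 4405 kg/m³, cost = 55.11 $/kg
  candidate A: σ_y = 175.0 MPa, ρ = 1800 kg/m³, cost = 5.511 $/kg
  candidate G: σ_y = 93.20 MPa, ρ = 1312 kg/m³, cost = 90.00 $/kg
  candidate J: σ_y = 638.5 MPa, ρ = 19300 kg/m³, cost = 43.00 $/kg
  candidate L: σ_y = 127.0 MPa, ρ = 7140 kg/m³, cost = 0.8100 $/kg
  candidate C: M = 58.7 kN·m per $
  candidate L: M = 22.0 kN·m per $
  candidate A: M = 17.6 kN·m per $
  candidate B: M = 4.24 kN·m per $
  candidate G: M = 0.789 kN·m per $
  candidate J: M = 0.769 kN·m per $
Candidate C ranks first.

candidate C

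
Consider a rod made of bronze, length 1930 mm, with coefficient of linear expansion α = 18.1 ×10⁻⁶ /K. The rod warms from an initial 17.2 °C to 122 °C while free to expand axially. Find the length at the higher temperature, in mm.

1933.7 mm

ΔT = 122 − 17.2 = 104.8 K.
ΔL = α·L₀·ΔT = 18.1×10⁻⁶ × 1930 mm × 104.8 K = 3.66 mm.
L = L₀ + ΔL = 1930 + 3.66 = 1933.7 mm.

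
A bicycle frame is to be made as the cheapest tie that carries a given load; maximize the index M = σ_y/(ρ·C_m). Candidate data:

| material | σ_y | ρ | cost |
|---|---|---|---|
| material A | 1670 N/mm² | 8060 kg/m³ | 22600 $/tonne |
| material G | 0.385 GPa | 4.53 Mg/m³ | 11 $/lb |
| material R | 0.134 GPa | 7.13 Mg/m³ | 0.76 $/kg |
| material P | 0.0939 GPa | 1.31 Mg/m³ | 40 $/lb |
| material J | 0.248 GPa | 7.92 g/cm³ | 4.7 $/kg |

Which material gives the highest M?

Putting every candidate on a common basis:
  material A: σ_y = 1670 MPa, ρ = 8060 kg/m³, cost = 22.60 $/kg
  material G: σ_y = 385.0 MPa, ρ = 4530 kg/m³, cost = 24.25 $/kg
  material R: σ_y = 134.0 MPa, ρ = 7130 kg/m³, cost = 0.7600 $/kg
  material P: σ_y = 93.90 MPa, ρ = 1310 kg/m³, cost = 88.18 $/kg
  material J: σ_y = 248.0 MPa, ρ = 7920 kg/m³, cost = 4.700 $/kg
  material R: M = 24.7 kN·m per $
  material A: M = 9.17 kN·m per $
  material J: M = 6.66 kN·m per $
  material G: M = 3.50 kN·m per $
  material P: M = 0.813 kN·m per $
Material R ranks first.

material R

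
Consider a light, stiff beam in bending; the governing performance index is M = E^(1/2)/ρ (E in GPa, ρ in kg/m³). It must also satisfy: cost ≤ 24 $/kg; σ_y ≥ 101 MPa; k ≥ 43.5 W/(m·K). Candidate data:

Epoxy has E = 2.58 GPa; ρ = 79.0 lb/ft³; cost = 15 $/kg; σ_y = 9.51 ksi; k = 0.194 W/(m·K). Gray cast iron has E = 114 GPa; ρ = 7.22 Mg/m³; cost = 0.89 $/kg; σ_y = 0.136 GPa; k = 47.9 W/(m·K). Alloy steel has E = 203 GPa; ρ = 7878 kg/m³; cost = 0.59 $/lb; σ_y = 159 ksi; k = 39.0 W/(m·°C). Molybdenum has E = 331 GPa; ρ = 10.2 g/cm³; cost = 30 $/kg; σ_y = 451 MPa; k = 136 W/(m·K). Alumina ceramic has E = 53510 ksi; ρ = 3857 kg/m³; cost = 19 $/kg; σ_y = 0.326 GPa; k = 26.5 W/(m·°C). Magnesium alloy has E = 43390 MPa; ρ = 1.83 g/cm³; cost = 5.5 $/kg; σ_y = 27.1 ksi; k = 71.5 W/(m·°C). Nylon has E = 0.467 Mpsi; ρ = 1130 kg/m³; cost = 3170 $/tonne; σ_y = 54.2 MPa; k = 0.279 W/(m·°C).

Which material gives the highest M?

Screen on constraints: cost ≤ 24 $/kg; σ_y ≥ 101 MPa; k ≥ 43.5 W/(m·K). Survivors: gray cast iron, magnesium alloy.
In SI units:
  gray cast iron: E = 114.0 GPa, ρ = 7220 kg/m³
  magnesium alloy: E = 43.39 GPa, ρ = 1830 kg/m³
  magnesium alloy: M = 3.60×10⁻³
  gray cast iron: M = 1.48×10⁻³
Highest index: magnesium alloy.

magnesium alloy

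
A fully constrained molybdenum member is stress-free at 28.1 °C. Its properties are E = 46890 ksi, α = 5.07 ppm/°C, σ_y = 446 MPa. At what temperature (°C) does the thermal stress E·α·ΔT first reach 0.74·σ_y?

229 °C

E = 46890 ksi = 323.3 GPa.
E·α·ΔT = 330.0 MPa ⇒ ΔT = 330.0 / (323.3×10³ × 5.07×10⁻⁶) = 201.4 K.
T = 28.1 + 201.4 = 229.5 °C.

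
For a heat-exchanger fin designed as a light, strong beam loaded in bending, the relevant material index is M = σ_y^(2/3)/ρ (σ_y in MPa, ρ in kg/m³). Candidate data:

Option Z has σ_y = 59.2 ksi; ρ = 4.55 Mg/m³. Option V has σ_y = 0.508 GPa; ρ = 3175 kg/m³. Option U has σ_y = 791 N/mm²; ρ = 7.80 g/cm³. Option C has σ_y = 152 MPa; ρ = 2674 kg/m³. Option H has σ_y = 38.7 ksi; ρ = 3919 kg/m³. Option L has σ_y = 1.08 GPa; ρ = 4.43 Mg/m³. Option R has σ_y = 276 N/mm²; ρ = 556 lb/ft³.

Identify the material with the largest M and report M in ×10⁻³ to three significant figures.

Putting every candidate on a common basis:
  option Z: σ_y = 408.2 MPa, ρ = 4550 kg/m³
  option V: σ_y = 508.0 MPa, ρ = 3175 kg/m³
  option U: σ_y = 791.0 MPa, ρ = 7800 kg/m³
  option C: σ_y = 152.0 MPa, ρ = 2674 kg/m³
  option H: σ_y = 266.8 MPa, ρ = 3919 kg/m³
  option L: σ_y = 1080 MPa, ρ = 4430 kg/m³
  option R: σ_y = 276.0 MPa, ρ = 8906 kg/m³
  option L: M = 23.8×10⁻³
  option V: M = 20.1×10⁻³
  option Z: M = 12.1×10⁻³
  option U: M = 11.0×10⁻³
  option C: M = 10.7×10⁻³
  option H: M = 10.6×10⁻³
  option R: M = 4.76×10⁻³
Option L ranks first.

option L, M = 23.8×10⁻³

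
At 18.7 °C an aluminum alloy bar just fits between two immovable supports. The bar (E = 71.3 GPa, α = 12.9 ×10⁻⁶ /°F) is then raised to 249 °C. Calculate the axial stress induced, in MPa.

381 MPa

α = 12.9×10⁻⁶/°F × 9/5 = 23.2×10⁻⁶/K.
ΔT = 230.3 K. Constrained thermal stress σ = E·α·ΔT = 71.30×10³ MPa × 23.2×10⁻⁶ × 230.3 = 381 MPa (compressive).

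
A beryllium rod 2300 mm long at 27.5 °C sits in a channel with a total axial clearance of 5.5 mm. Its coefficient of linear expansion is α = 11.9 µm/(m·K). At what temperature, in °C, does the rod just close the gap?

228 °C

α·L₀·ΔT = 5.5 mm ⇒ ΔT = 5.5 / (11.9×10⁻⁶ × 2300.0) = 200.9 K.
T = 27.5 + 200.9 = 228.4 °C.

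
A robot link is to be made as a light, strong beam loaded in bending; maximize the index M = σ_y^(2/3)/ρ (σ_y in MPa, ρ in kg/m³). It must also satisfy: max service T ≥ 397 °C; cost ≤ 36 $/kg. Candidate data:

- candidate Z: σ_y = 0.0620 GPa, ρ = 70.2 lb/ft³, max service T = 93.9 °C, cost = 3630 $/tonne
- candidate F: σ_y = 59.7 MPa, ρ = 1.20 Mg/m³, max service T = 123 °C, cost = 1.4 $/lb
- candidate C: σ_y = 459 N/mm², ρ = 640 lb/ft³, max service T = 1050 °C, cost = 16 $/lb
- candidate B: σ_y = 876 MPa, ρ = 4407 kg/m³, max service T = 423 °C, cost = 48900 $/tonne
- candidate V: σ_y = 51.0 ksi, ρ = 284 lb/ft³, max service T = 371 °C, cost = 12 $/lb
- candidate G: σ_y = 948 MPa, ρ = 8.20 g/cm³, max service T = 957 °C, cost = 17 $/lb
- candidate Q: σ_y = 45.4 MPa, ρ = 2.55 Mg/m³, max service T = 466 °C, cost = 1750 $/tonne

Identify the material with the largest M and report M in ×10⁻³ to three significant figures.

candidate C, M = 5.80×10⁻³

Screen on constraints: max service T ≥ 397 °C; cost ≤ 36 $/kg. Survivors: candidate C, candidate Q.
Putting every candidate on a common basis:
  candidate C: σ_y = 459.0 MPa, ρ = 10250 kg/m³
  candidate Q: σ_y = 45.40 MPa, ρ = 2550 kg/m³
  candidate C: M = 5.80×10⁻³
  candidate Q: M = 4.99×10⁻³
The maximum is for candidate C.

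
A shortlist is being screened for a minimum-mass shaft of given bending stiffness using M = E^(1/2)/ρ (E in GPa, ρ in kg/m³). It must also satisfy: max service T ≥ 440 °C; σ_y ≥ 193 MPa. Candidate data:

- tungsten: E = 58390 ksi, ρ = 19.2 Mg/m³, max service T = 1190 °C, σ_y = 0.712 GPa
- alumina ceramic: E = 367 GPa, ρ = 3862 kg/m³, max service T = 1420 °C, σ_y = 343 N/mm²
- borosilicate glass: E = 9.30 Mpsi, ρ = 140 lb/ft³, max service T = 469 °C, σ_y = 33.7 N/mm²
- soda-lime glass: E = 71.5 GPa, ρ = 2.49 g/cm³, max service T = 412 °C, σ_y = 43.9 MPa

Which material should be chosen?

alumina ceramic

Screen on constraints: max service T ≥ 440 °C; σ_y ≥ 193 MPa. Survivors: tungsten, alumina ceramic.
Putting every candidate on a common basis:
  tungsten: E = 402.6 GPa, ρ = 19200 kg/m³
  alumina ceramic: E = 367.0 GPa, ρ = 3862 kg/m³
  alumina ceramic: M = 4.96×10⁻³
  tungsten: M = 1.05×10⁻³
The maximum is for alumina ceramic.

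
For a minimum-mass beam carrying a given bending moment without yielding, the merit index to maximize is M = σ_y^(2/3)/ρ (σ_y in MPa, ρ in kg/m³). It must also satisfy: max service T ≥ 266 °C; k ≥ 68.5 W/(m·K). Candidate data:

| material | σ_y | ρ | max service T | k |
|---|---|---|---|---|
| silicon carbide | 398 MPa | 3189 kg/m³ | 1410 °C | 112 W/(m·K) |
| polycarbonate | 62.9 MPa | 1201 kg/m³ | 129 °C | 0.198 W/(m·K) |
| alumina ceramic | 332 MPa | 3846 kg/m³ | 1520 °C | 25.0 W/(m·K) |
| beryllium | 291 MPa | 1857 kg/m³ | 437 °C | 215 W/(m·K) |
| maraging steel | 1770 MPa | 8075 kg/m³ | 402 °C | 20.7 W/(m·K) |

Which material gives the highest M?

beryllium

Screen on constraints: max service T ≥ 266 °C; k ≥ 68.5 W/(m·K). Survivors: silicon carbide, beryllium.
Per-candidate index values:
  beryllium: M = 23.6×10⁻³
  silicon carbide: M = 17.0×10⁻³
Beryllium has the largest M.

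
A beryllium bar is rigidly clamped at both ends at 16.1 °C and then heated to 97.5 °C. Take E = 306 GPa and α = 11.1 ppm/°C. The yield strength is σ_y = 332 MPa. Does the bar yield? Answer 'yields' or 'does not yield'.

does not yield

ΔT = 81.40 K. Constrained thermal stress σ = E·α·ΔT = 306.0×10³ MPa × 11.1×10⁻⁶ × 81.40 = 276 MPa (compressive).
Compare to σ_y = 332 MPa: σ < σ_y, so it does not yield.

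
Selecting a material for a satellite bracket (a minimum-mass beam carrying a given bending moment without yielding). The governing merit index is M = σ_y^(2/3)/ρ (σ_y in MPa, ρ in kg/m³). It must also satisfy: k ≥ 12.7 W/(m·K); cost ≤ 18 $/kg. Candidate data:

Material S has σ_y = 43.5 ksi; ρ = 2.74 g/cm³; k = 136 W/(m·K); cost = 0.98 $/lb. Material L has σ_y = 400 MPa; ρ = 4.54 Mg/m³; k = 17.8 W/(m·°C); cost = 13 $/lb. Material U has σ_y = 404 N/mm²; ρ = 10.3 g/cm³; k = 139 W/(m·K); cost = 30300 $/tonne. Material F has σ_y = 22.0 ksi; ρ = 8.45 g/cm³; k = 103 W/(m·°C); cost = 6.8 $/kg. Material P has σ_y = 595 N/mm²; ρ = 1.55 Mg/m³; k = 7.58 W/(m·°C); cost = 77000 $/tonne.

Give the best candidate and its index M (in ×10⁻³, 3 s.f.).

material S, M = 16.4×10⁻³

Screen on constraints: k ≥ 12.7 W/(m·K); cost ≤ 18 $/kg. Survivors: material S, material F.
Convert each candidate to consistent units, then evaluate M:
  material S: σ_y = 299.9 MPa, ρ = 2740 kg/m³
  material F: σ_y = 151.7 MPa, ρ = 8450 kg/m³
  material S: M = 16.4×10⁻³
  material F: M = 3.37×10⁻³
Highest index: material S.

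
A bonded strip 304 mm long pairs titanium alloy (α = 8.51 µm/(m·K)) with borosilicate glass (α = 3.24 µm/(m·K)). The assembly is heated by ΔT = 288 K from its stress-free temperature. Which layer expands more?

titanium alloy

α(titanium alloy) = 8.51×10⁻⁶/K vs α(borosilicate glass) = 3.24×10⁻⁶/K.
Higher α expands more for the same ΔT: titanium alloy.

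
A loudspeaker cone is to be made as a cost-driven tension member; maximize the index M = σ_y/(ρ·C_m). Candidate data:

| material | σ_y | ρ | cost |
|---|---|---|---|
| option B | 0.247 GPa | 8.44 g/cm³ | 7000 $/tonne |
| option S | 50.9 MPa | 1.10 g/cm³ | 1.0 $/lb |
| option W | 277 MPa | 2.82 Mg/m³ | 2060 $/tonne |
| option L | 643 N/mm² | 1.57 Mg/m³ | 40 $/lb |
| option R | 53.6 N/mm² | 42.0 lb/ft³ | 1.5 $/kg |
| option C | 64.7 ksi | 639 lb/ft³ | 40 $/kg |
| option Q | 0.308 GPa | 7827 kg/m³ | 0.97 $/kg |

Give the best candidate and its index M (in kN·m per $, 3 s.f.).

In SI units:
  option B: σ_y = 247.0 MPa, ρ = 8440 kg/m³, cost = 7.000 $/kg
  option S: σ_y = 50.90 MPa, ρ = 1100 kg/m³, cost = 2.205 $/kg
  option W: σ_y = 277.0 MPa, ρ = 2820 kg/m³, cost = 2.060 $/kg
  option L: σ_y = 643.0 MPa, ρ = 1570 kg/m³, cost = 88.18 $/kg
  option R: σ_y = 53.60 MPa, ρ = 672.8 kg/m³, cost = 1.500 $/kg
  option C: σ_y = 446.1 MPa, ρ = 10240 kg/m³, cost = 40.00 $/kg
  option Q: σ_y = 308.0 MPa, ρ = 7827 kg/m³, cost = 0.9700 $/kg
  option R: M = 53.1 kN·m per $
  option W: M = 47.7 kN·m per $
  option Q: M = 40.6 kN·m per $
  option S: M = 21.0 kN·m per $
  option L: M = 4.64 kN·m per $
  option B: M = 4.18 kN·m per $
  option C: M = 1.09 kN·m per $
Option R has the largest M.

option R, M = 53.1 kN·m per $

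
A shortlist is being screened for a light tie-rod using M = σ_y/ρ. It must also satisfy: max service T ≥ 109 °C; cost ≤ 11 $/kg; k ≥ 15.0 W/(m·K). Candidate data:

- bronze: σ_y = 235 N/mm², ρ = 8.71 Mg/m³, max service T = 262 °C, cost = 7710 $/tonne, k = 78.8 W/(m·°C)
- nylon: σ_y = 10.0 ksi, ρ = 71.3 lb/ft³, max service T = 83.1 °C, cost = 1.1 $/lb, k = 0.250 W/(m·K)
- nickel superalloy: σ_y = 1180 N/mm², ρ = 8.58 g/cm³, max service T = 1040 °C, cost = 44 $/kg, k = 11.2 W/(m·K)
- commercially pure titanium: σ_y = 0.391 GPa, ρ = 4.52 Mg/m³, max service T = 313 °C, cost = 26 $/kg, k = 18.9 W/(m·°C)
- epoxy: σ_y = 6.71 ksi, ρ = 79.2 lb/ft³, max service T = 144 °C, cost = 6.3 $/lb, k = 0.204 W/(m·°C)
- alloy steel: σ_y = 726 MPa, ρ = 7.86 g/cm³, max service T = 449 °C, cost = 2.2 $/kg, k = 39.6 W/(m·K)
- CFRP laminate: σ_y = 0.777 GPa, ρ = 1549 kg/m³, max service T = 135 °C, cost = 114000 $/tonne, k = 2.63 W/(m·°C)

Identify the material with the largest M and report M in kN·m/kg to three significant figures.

alloy steel, M = 92.4 kN·m/kg

Screen on constraints: max service T ≥ 109 °C; cost ≤ 11 $/kg; k ≥ 15.0 W/(m·K). Survivors: bronze, alloy steel.
In SI units:
  bronze: σ_y = 235.0 MPa, ρ = 8710 kg/m³
  alloy steel: σ_y = 726.0 MPa, ρ = 7860 kg/m³
  alloy steel: M = 92.4 kN·m/kg
  bronze: M = 27.0 kN·m/kg
Highest index: alloy steel.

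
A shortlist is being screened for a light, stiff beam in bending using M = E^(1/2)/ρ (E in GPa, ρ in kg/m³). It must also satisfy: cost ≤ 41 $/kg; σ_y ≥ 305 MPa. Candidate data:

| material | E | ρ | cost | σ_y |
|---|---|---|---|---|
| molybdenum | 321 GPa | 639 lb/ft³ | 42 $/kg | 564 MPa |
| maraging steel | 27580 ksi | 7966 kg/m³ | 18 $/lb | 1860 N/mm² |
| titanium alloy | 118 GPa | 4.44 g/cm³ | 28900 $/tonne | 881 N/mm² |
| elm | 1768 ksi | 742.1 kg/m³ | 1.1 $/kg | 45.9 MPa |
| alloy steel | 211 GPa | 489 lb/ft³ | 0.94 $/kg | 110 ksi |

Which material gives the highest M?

Screen on constraints: cost ≤ 41 $/kg; σ_y ≥ 305 MPa. Survivors: maraging steel, titanium alloy, alloy steel.
Convert each candidate to consistent units, then evaluate M:
  maraging steel: E = 190.2 GPa, ρ = 7966 kg/m³
  titanium alloy: E = 118.0 GPa, ρ = 4440 kg/m³
  alloy steel: E = 211.0 GPa, ρ = 7833 kg/m³
  titanium alloy: M = 2.45×10⁻³
  alloy steel: M = 1.85×10⁻³
  maraging steel: M = 1.73×10⁻³
Titanium alloy has the largest M.

titanium alloy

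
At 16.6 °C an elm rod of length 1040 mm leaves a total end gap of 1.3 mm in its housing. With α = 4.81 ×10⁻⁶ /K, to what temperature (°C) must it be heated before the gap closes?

α·L₀·ΔT = 1.3 mm ⇒ ΔT = 1.3 / (4.81×10⁻⁶ × 1040.0) = 259.9 K.
T = 16.6 + 259.9 = 276.5 °C.

276 °C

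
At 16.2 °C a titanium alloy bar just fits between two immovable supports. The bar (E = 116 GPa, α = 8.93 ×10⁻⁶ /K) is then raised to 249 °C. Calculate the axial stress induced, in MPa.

241 MPa

ΔT = 232.8 K. Constrained thermal stress σ = E·α·ΔT = 116.0×10³ MPa × 8.93×10⁻⁶ × 232.8 = 241 MPa (compressive).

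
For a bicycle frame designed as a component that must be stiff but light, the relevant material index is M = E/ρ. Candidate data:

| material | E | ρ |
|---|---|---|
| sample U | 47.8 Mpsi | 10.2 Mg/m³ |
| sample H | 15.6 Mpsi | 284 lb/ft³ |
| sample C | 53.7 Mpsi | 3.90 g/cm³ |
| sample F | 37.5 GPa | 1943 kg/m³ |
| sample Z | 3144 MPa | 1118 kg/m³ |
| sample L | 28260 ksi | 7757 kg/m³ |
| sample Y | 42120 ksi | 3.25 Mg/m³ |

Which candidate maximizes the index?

sample C

After converting to SI:
  sample U: E = 329.6 GPa, ρ = 10200 kg/m³
  sample H: E = 107.6 GPa, ρ = 4549 kg/m³
  sample C: E = 370.2 GPa, ρ = 3900 kg/m³
  sample F: E = 37.50 GPa, ρ = 1943 kg/m³
  sample Z: E = 3.144 GPa, ρ = 1118 kg/m³
  sample L: E = 194.8 GPa, ρ = 7757 kg/m³
  sample Y: E = 290.4 GPa, ρ = 3250 kg/m³
  sample C: M = 94.9 MN·m/kg
  sample Y: M = 89.4 MN·m/kg
  sample U: M = 32.3 MN·m/kg
  sample L: M = 25.1 MN·m/kg
  sample H: M = 23.6 MN·m/kg
  sample F: M = 19.3 MN·m/kg
  sample Z: M = 2.81 MN·m/kg
Highest index: sample C.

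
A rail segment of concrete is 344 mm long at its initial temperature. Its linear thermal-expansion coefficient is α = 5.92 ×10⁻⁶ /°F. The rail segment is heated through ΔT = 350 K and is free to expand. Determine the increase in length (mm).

Convert α: 5.92×10⁻⁶/°F × (9/5) = 10.7×10⁻⁶/K.
ΔL = α·L₀·ΔT = 10.7×10⁻⁶ × 344 mm × 350.0 K = 1.28 mm.

1.28 mm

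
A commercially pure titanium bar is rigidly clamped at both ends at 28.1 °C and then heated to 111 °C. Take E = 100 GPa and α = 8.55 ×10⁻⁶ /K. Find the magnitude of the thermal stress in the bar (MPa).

70.9 MPa

ΔT = 82.90 K. Constrained thermal stress σ = E·α·ΔT = 100.0×10³ MPa × 8.55×10⁻⁶ × 82.90 = 70.9 MPa (compressive).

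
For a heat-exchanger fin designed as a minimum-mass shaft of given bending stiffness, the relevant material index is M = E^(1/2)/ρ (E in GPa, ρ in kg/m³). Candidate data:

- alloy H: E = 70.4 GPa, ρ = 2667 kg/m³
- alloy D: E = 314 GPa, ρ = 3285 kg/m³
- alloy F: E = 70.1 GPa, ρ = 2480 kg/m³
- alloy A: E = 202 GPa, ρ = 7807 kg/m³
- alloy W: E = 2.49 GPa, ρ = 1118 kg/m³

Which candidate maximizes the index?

alloy D

Evaluate M for each candidate:
  alloy D: M = 5.39×10⁻³
  alloy F: M = 3.38×10⁻³
  alloy H: M = 3.15×10⁻³
  alloy A: M = 1.82×10⁻³
  alloy W: M = 1.41×10⁻³
The maximum is for alloy D.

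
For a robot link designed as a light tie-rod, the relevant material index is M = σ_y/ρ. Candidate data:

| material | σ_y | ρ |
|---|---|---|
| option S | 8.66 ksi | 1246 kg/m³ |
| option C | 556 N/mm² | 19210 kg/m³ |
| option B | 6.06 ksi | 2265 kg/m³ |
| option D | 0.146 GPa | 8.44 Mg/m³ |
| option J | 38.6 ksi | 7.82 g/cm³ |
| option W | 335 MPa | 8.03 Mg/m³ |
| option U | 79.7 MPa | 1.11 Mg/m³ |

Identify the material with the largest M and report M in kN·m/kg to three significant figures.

Convert each candidate to consistent units, then evaluate M:
  option S: σ_y = 59.71 MPa, ρ = 1246 kg/m³
  option C: σ_y = 556.0 MPa, ρ = 19210 kg/m³
  option B: σ_y = 41.78 MPa, ρ = 2265 kg/m³
  option D: σ_y = 146.0 MPa, ρ = 8440 kg/m³
  option J: σ_y = 266.1 MPa, ρ = 7820 kg/m³
  option W: σ_y = 335.0 MPa, ρ = 8030 kg/m³
  option U: σ_y = 79.70 MPa, ρ = 1110 kg/m³
  option U: M = 71.8 kN·m/kg
  option S: M = 47.9 kN·m/kg
  option W: M = 41.7 kN·m/kg
  option J: M = 34.0 kN·m/kg
  option C: M = 28.9 kN·m/kg
  option B: M = 18.4 kN·m/kg
  option D: M = 17.3 kN·m/kg
Option U has the largest M.

option U, M = 71.8 kN·m/kg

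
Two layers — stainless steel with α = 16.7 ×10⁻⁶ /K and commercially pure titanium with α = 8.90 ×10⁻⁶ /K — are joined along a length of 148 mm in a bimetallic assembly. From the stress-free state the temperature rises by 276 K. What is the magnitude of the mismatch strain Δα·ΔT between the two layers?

2.15×10⁻³

Δα = |16.7 − 8.90|×10⁻⁶/K = 7.80×10⁻⁶/K.
Mismatch strain = Δα·ΔT = 7.80×10⁻⁶ × 276.0 = 2.15×10⁻³.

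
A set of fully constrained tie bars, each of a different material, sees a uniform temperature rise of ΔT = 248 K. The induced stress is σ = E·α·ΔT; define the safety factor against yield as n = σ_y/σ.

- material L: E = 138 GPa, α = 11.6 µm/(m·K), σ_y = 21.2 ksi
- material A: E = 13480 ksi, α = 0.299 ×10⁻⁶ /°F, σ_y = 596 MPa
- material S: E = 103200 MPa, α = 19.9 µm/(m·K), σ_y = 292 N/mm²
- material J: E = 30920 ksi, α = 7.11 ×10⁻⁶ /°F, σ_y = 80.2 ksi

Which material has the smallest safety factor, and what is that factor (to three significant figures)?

material L, n = 0.368

With everything in SI (GPa, ×10⁻⁶/K, MPa):
  material L: E = 138.0, α = 11.6, σ_y = 146.2 → σ = 397 MPa, n = 0.368
  material A: E = 92.94, α = 0.538, σ_y = 596.0 → σ = 12.4 MPa, n = 48.0
  material S: E = 103.2, α = 19.9, σ_y = 292.0 → σ = 509 MPa, n = 0.573
  material J: E = 213.2, α = 12.8, σ_y = 553.0 → σ = 677 MPa, n = 0.817
Material L has the lowest safety factor, n = 0.368.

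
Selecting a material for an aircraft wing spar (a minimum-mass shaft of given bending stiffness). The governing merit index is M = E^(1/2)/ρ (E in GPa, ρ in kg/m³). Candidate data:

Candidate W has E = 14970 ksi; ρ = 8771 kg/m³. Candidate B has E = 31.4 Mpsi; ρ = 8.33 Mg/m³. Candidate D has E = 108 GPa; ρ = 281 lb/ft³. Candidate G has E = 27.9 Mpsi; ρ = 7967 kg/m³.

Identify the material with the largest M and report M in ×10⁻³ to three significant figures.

candidate D, M = 2.31×10⁻³

After converting to SI:
  candidate W: E = 103.2 GPa, ρ = 8771 kg/m³
  candidate B: E = 216.5 GPa, ρ = 8330 kg/m³
  candidate D: E = 108.0 GPa, ρ = 4501 kg/m³
  candidate G: E = 192.4 GPa, ρ = 7967 kg/m³
  candidate D: M = 2.31×10⁻³
  candidate B: M = 1.77×10⁻³
  candidate G: M = 1.74×10⁻³
  candidate W: M = 1.16×10⁻³
Candidate D has the largest M.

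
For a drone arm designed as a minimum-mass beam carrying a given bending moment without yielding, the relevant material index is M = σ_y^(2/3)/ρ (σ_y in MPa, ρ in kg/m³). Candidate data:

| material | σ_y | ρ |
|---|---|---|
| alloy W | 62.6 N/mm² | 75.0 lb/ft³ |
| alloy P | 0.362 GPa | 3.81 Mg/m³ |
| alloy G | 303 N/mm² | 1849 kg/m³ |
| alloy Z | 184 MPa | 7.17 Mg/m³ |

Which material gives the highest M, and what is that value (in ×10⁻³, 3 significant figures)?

In SI units:
  alloy W: σ_y = 62.60 MPa, ρ = 1201 kg/m³
  alloy P: σ_y = 362.0 MPa, ρ = 3810 kg/m³
  alloy G: σ_y = 303.0 MPa, ρ = 1849 kg/m³
  alloy Z: σ_y = 184.0 MPa, ρ = 7170 kg/m³
  alloy G: M = 24.4×10⁻³
  alloy P: M = 13.3×10⁻³
  alloy W: M = 13.1×10⁻³
  alloy Z: M = 4.51×10⁻³
Alloy G ranks first.

alloy G, M = 24.4×10⁻³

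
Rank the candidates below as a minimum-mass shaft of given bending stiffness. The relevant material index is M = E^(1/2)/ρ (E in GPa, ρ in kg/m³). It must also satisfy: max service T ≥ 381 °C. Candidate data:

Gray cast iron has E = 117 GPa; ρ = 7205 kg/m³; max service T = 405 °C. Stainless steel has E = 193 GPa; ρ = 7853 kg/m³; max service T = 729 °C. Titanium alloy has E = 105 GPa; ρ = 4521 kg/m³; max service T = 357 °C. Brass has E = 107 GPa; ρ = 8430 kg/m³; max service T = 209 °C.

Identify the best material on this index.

Screen on constraints: max service T ≥ 381 °C. Survivors: gray cast iron, stainless steel.
Computing M directly (units already consistent):
  stainless steel: M = 1.77×10⁻³
  gray cast iron: M = 1.50×10⁻³
The maximum is for stainless steel.

stainless steel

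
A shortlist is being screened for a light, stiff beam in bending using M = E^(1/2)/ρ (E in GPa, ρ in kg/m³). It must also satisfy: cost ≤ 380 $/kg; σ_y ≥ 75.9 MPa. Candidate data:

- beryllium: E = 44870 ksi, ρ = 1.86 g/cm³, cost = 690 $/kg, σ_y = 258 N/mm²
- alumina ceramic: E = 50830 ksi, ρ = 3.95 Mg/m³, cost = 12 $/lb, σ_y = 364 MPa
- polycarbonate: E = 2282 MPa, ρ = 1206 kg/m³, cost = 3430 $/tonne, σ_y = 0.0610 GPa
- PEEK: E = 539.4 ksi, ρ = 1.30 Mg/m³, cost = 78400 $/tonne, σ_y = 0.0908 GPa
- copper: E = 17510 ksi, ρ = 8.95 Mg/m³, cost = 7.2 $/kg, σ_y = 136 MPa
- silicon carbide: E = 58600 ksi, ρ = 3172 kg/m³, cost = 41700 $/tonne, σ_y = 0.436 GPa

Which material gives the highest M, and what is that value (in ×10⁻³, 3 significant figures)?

silicon carbide, M = 6.34×10⁻³

Screen on constraints: cost ≤ 380 $/kg; σ_y ≥ 75.9 MPa. Survivors: alumina ceramic, PEEK, copper, silicon carbide.
Normalizing units and computing the index:
  alumina ceramic: E = 350.5 GPa, ρ = 3950 kg/m³
  PEEK: E = 3.719 GPa, ρ = 1300 kg/m³
  copper: E = 120.7 GPa, ρ = 8950 kg/m³
  silicon carbide: E = 404.0 GPa, ρ = 3172 kg/m³
  silicon carbide: M = 6.34×10⁻³
  alumina ceramic: M = 4.74×10⁻³
  PEEK: M = 1.48×10⁻³
  copper: M = 1.23×10⁻³
Silicon carbide ranks first.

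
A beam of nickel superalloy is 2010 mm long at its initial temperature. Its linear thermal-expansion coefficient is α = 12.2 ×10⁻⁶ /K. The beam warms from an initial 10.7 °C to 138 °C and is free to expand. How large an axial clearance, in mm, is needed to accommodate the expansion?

3.12 mm

ΔT = 138 − 10.7 = 127.3 K.
ΔL = α·L₀·ΔT = 12.2×10⁻⁶ × 2010 mm × 127.3 K = 3.12 mm.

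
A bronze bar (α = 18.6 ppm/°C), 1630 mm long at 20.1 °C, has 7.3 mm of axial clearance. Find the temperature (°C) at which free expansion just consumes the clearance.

α·L₀·ΔT = 7.3 mm ⇒ ΔT = 7.3 / (18.6×10⁻⁶ × 1630.0) = 240.8 K.
T = 20.1 + 240.8 = 260.9 °C.

261 °C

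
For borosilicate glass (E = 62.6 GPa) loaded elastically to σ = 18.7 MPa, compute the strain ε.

2.99×10⁻⁴

ε = σ/E = 18.7 / 62600 = 2.99×10⁻⁴.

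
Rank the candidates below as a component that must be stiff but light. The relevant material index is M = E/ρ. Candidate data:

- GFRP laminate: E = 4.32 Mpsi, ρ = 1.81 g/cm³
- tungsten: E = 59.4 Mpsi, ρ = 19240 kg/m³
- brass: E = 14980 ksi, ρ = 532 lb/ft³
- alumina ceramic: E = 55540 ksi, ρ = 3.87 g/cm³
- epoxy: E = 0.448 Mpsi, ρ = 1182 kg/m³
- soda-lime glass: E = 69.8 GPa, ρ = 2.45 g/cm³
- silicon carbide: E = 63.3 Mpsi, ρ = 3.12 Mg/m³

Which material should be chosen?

Convert each candidate to consistent units, then evaluate M:
  GFRP laminate: E = 29.79 GPa, ρ = 1810 kg/m³
  tungsten: E = 409.5 GPa, ρ = 19240 kg/m³
  brass: E = 103.3 GPa, ρ = 8522 kg/m³
  alumina ceramic: E = 382.9 GPa, ρ = 3870 kg/m³
  epoxy: E = 3.089 GPa, ρ = 1182 kg/m³
  soda-lime glass: E = 69.80 GPa, ρ = 2450 kg/m³
  silicon carbide: E = 436.4 GPa, ρ = 3120 kg/m³
  silicon carbide: M = 140 MN·m/kg
  alumina ceramic: M = 98.9 MN·m/kg
  soda-lime glass: M = 28.5 MN·m/kg
  tungsten: M = 21.3 MN·m/kg
  GFRP laminate: M = 16.5 MN·m/kg
  brass: M = 12.1 MN·m/kg
  epoxy: M = 2.61 MN·m/kg
Silicon carbide has the largest M.

silicon carbide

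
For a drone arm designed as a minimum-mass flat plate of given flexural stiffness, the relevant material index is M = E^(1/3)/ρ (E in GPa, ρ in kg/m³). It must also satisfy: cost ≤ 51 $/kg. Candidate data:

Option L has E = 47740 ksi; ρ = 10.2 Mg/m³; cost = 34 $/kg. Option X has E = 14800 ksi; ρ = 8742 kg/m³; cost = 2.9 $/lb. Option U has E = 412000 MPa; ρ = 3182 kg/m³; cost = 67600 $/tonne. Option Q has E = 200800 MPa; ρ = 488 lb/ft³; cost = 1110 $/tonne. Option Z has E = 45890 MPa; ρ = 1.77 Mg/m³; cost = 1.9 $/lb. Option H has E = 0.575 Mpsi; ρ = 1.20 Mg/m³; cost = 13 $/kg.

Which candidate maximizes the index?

Screen on constraints: cost ≤ 51 $/kg. Survivors: option L, option X, option Q, option Z, option H.
In SI units:
  option L: E = 329.2 GPa, ρ = 10200 kg/m³
  option X: E = 102.0 GPa, ρ = 8742 kg/m³
  option Q: E = 200.8 GPa, ρ = 7817 kg/m³
  option Z: E = 45.89 GPa, ρ = 1770 kg/m³
  option H: E = 3.964 GPa, ρ = 1200 kg/m³
  option Z: M = 2.02×10⁻³
  option H: M = 1.32×10⁻³
  option Q: M = 0.749×10⁻³
  option L: M = 0.677×10⁻³
  option X: M = 0.535×10⁻³
The maximum is for option Z.

option Z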